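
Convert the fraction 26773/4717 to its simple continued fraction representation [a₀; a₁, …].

[5; 1, 2, 11, 1, 3, 5, 6]

26773 ÷ 4717 → quotient 5, remainder 3188
4717 ÷ 3188 → quotient 1, remainder 1529
3188 ÷ 1529 → quotient 2, remainder 130
1529 ÷ 130 → quotient 11, remainder 99
130 ÷ 99 → quotient 1, remainder 31
99 ÷ 31 → quotient 3, remainder 6
31 ÷ 6 → quotient 5, remainder 1
6 ÷ 1 → quotient 6, remainder 0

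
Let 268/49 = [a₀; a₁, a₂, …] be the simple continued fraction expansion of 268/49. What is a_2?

⌊268/49⌋ = 5, remainder 23
⌊49/23⌋ = 2, remainder 3
⌊23/3⌋ = 7, remainder 2

7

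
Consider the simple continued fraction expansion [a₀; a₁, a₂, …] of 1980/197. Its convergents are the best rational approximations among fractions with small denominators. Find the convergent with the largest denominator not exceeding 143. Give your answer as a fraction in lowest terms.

a_0 = 10: 10/1  (≤ bound)
a_1 = 19: 191/19  (≤ bound)
a_2 = 1: 201/20  (≤ bound)
a_3 = 2: 593/59  (≤ bound)
a_4 = 3: 1980/197  (> 143, stop)

593/59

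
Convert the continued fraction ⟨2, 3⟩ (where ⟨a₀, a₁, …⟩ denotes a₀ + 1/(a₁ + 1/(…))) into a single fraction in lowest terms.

Build up convergents one term at a time:
a_0 = 2: 2/1
a_1 = 3: 7/3

7/3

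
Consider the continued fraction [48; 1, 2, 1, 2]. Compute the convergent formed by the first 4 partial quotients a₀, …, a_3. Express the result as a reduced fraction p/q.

195/4

Build up convergents one term at a time:
a_0 = 48: 48/1
a_1 = 1: 49/1
a_2 = 2: 146/3
a_3 = 1: 195/4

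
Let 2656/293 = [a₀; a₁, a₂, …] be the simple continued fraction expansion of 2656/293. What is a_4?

1

⌊2656/293⌋ = 9, remainder 19
⌊293/19⌋ = 15, remainder 8
⌊19/8⌋ = 2, remainder 3
⌊8/3⌋ = 2, remainder 2
⌊3/2⌋ = 1, remainder 1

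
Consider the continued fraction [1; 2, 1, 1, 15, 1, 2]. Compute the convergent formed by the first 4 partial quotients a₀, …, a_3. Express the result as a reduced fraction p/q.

7/5

a_0 = 1: 1/1
a_1 = 2: 3/2
a_2 = 1: 4/3
a_3 = 1: 7/5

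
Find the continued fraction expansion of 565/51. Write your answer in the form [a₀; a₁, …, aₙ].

[11; 12, 1, 3]

⌊565/51⌋ = 11, remainder 4
⌊51/4⌋ = 12, remainder 3
⌊4/3⌋ = 1, remainder 1
⌊3/1⌋ = 3, remainder 0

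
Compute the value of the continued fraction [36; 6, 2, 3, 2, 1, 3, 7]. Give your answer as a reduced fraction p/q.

143790/3977

Start with 7.
3 + 1/(7/1) = 3 + 1/7 = 22/7
1 + 1/(22/7) = 1 + 7/22 = 29/22
2 + 1/(29/22) = 2 + 22/29 = 80/29
3 + 1/(80/29) = 3 + 29/80 = 269/80
2 + 1/(269/80) = 2 + 80/269 = 618/269
6 + 1/(618/269) = 6 + 269/618 = 3977/618
36 + 1/(3977/618) = 36 + 618/3977 = 143790/3977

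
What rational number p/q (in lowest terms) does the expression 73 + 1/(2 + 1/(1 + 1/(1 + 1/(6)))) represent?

Start with 6.
1 + 1/(6/1) = 1 + 1/6 = 7/6
1 + 1/(7/6) = 1 + 6/7 = 13/7
2 + 1/(13/7) = 2 + 7/13 = 33/13
73 + 1/(33/13) = 73 + 13/33 = 2422/33

2422/33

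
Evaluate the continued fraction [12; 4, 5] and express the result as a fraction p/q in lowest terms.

a_0 = 12: 12/1
a_1 = 4: 49/4
a_2 = 5: 257/21

257/21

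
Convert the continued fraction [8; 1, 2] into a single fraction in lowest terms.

a_0 = 8: 8/1
a_1 = 1: 9/1
a_2 = 2: 26/3

26/3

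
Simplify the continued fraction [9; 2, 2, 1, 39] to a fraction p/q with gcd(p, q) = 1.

Start with 39.
1 + 1/(39/1) = 1 + 1/39 = 40/39
2 + 1/(40/39) = 2 + 39/40 = 119/40
2 + 1/(119/40) = 2 + 40/119 = 278/119
9 + 1/(278/119) = 9 + 119/278 = 2621/278

2621/278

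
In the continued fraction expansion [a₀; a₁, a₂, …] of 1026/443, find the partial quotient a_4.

Repeatedly divide and take the remainder:
⌊1026/443⌋ = 2, remainder 140
⌊443/140⌋ = 3, remainder 23
⌊140/23⌋ = 6, remainder 2
⌊23/2⌋ = 11, remainder 1
⌊2/1⌋ = 2, remainder 0

2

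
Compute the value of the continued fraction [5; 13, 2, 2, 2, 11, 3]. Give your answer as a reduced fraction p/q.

28798/5675

Build up convergents one term at a time:
a_0 = 5: 5/1
a_1 = 13: 66/13
a_2 = 2: 137/27
a_3 = 2: 340/67
a_4 = 2: 817/161
a_5 = 11: 9327/1838
a_6 = 3: 28798/5675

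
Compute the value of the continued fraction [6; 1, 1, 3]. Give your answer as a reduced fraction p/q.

Start with 3.
1 + 1/(3/1) = 1 + 1/3 = 4/3
1 + 1/(4/3) = 1 + 3/4 = 7/4
6 + 1/(7/4) = 6 + 4/7 = 46/7

46/7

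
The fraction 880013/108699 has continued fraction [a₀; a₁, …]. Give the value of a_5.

53

⌊880013/108699⌋ = 8, remainder 10421
⌊108699/10421⌋ = 10, remainder 4489
⌊10421/4489⌋ = 2, remainder 1443
⌊4489/1443⌋ = 3, remainder 160
⌊1443/160⌋ = 9, remainder 3
⌊160/3⌋ = 53, remainder 1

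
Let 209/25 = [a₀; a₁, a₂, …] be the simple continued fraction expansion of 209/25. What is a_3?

3

⌊209/25⌋ = 8, remainder 9
⌊25/9⌋ = 2, remainder 7
⌊9/7⌋ = 1, remainder 2
⌊7/2⌋ = 3, remainder 1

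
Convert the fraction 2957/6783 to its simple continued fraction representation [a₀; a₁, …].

[0; 2, 3, 2, 2, 14, 12]

Run the Euclidean algorithm, recording each quotient:
2957 ÷ 6783 → quotient 0, remainder 2957
6783 ÷ 2957 → quotient 2, remainder 869
2957 ÷ 869 → quotient 3, remainder 350
869 ÷ 350 → quotient 2, remainder 169
350 ÷ 169 → quotient 2, remainder 12
169 ÷ 12 → quotient 14, remainder 1
12 ÷ 1 → quotient 12, remainder 0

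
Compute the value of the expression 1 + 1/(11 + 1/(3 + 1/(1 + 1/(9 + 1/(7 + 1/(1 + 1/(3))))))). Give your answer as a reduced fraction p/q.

15014/13789

a_0 = 1: 1/1
a_1 = 11: 12/11
a_2 = 3: 37/34
a_3 = 1: 49/45
a_4 = 9: 478/439
a_5 = 7: 3395/3118
a_6 = 1: 3873/3557
a_7 = 3: 15014/13789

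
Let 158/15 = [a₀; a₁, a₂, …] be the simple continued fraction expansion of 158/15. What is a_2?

Run the Euclidean algorithm, recording each quotient:
158 = 10·15 + 8, so a_0 = 10
15 = 1·8 + 7, so a_1 = 1
8 = 1·7 + 1, so a_2 = 1

1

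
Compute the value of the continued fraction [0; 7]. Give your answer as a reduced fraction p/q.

1/7

Build up convergents one term at a time:
a_0 = 0: 0/1
a_1 = 7: 1/7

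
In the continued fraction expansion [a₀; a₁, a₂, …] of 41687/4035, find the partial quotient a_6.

3

41687 ÷ 4035 → quotient 10, remainder 1337
4035 ÷ 1337 → quotient 3, remainder 24
1337 ÷ 24 → quotient 55, remainder 17
24 ÷ 17 → quotient 1, remainder 7
17 ÷ 7 → quotient 2, remainder 3
7 ÷ 3 → quotient 2, remainder 1
3 ÷ 1 → quotient 3, remainder 0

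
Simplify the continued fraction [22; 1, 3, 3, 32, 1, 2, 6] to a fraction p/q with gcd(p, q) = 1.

185545/8149

Starting at the tail and folding back:
Start with 6.
2 + 1/(6/1) = 2 + 1/6 = 13/6
1 + 1/(13/6) = 1 + 6/13 = 19/13
32 + 1/(19/13) = 32 + 13/19 = 621/19
3 + 1/(621/19) = 3 + 19/621 = 1882/621
3 + 1/(1882/621) = 3 + 621/1882 = 6267/1882
1 + 1/(6267/1882) = 1 + 1882/6267 = 8149/6267
22 + 1/(8149/6267) = 22 + 6267/8149 = 185545/8149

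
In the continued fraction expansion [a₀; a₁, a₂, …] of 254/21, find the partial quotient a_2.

2

Repeatedly divide and take the remainder:
254 = 12·21 + 2, so a_0 = 12
21 = 10·2 + 1, so a_1 = 10
2 = 2·1 + 0, so a_2 = 2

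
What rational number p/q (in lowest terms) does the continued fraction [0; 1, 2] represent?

2/3

Start with 2.
1 + 1/(2/1) = 1 + 1/2 = 3/2
0 + 1/(3/2) = 0 + 2/3 = 2/3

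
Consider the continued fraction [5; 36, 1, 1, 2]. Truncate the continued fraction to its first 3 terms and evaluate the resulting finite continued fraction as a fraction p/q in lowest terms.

a_0 = 5: 5/1
a_1 = 36: 181/36
a_2 = 1: 186/37

186/37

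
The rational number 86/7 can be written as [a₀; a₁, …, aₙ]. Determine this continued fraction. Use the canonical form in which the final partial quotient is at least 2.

[12; 3, 2]

Apply division with remainder until the remainder is 0:
86 = 12·7 + 2, so a_0 = 12
7 = 3·2 + 1, so a_1 = 3
2 = 2·1 + 0, so a_2 = 2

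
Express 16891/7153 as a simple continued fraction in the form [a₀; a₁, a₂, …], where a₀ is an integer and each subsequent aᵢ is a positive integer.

[2; 2, 1, 3, 3, 2, 2, 35]

⌊16891/7153⌋ = 2, remainder 2585
⌊7153/2585⌋ = 2, remainder 1983
⌊2585/1983⌋ = 1, remainder 602
⌊1983/602⌋ = 3, remainder 177
⌊602/177⌋ = 3, remainder 71
⌊177/71⌋ = 2, remainder 35
⌊71/35⌋ = 2, remainder 1
⌊35/1⌋ = 35, remainder 0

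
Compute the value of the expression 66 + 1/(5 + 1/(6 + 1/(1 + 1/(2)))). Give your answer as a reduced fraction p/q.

Start with 2.
1 + 1/(2/1) = 1 + 1/2 = 3/2
6 + 1/(3/2) = 6 + 2/3 = 20/3
5 + 1/(20/3) = 5 + 3/20 = 103/20
66 + 1/(103/20) = 66 + 20/103 = 6818/103

6818/103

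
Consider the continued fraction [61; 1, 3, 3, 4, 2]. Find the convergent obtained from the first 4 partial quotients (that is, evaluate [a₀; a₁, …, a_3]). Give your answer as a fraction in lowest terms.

803/13

Starting at the tail and folding back:
Start with 3.
3 + 1/(3/1) = 3 + 1/3 = 10/3
1 + 1/(10/3) = 1 + 3/10 = 13/10
61 + 1/(13/10) = 61 + 10/13 = 803/13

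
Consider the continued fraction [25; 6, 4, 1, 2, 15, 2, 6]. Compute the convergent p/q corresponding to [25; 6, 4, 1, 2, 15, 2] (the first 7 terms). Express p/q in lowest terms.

69419/2759

Work from the innermost term outward:
Start with 2.
15 + 1/(2/1) = 15 + 1/2 = 31/2
2 + 1/(31/2) = 2 + 2/31 = 64/31
1 + 1/(64/31) = 1 + 31/64 = 95/64
4 + 1/(95/64) = 4 + 64/95 = 444/95
6 + 1/(444/95) = 6 + 95/444 = 2759/444
25 + 1/(2759/444) = 25 + 444/2759 = 69419/2759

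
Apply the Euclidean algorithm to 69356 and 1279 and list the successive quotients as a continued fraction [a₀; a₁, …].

[54; 4, 2, 2, 3, 2, 7]

Repeatedly divide and take the remainder:
69356 ÷ 1279 → quotient 54, remainder 290
1279 ÷ 290 → quotient 4, remainder 119
290 ÷ 119 → quotient 2, remainder 52
119 ÷ 52 → quotient 2, remainder 15
52 ÷ 15 → quotient 3, remainder 7
15 ÷ 7 → quotient 2, remainder 1
7 ÷ 1 → quotient 7, remainder 0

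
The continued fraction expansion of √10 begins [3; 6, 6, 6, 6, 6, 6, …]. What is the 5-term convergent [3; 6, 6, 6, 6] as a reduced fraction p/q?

Start with 6.
6 + 1/(6/1) = 6 + 1/6 = 37/6
6 + 1/(37/6) = 6 + 6/37 = 228/37
6 + 1/(228/37) = 6 + 37/228 = 1405/228
3 + 1/(1405/228) = 3 + 228/1405 = 4443/1405

4443/1405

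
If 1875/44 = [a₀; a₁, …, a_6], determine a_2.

1

Repeatedly divide and take the remainder:
⌊1875/44⌋ = 42, remainder 27
⌊44/27⌋ = 1, remainder 17
⌊27/17⌋ = 1, remainder 10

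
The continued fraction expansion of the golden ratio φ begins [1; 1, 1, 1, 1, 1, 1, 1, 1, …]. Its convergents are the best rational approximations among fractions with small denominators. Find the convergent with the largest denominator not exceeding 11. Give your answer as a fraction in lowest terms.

a_0 = 1: 1/1  (≤ bound)
a_1 = 1: 2/1  (≤ bound)
a_2 = 1: 3/2  (≤ bound)
a_3 = 1: 5/3  (≤ bound)
a_4 = 1: 8/5  (≤ bound)
a_5 = 1: 13/8  (≤ bound)
a_6 = 1: 21/13  (> 11, stop)

13/8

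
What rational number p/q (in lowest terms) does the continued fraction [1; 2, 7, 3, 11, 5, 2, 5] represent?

47619/32437

a_0 = 1: 1/1
a_1 = 2: 3/2
a_2 = 7: 22/15
a_3 = 3: 69/47
a_4 = 11: 781/532
a_5 = 5: 3974/2707
a_6 = 2: 8729/5946
a_7 = 5: 47619/32437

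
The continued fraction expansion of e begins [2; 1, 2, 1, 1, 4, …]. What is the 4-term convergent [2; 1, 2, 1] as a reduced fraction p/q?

11/4

Use the convergent recurrence hₖ = aₖ·hₖ₋₁ + hₖ₋₂ (and likewise for the denominators kₖ):
a_0 = 2: 2/1
a_1 = 1: 3/1
a_2 = 2: 8/3
a_3 = 1: 11/4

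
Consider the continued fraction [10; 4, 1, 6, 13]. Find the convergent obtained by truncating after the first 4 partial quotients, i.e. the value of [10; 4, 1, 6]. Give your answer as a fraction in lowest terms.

Start with 6.
1 + 1/(6/1) = 1 + 1/6 = 7/6
4 + 1/(7/6) = 4 + 6/7 = 34/7
10 + 1/(34/7) = 10 + 7/34 = 347/34

347/34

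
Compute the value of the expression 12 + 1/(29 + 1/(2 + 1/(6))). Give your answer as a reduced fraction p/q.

4609/383

Work from the innermost term outward:
Start with 6.
2 + 1/(6/1) = 2 + 1/6 = 13/6
29 + 1/(13/6) = 29 + 6/13 = 383/13
12 + 1/(383/13) = 12 + 13/383 = 4609/383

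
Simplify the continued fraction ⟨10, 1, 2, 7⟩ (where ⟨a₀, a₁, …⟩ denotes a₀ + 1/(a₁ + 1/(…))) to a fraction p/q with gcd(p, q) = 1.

235/22

Start with 7.
2 + 1/(7/1) = 2 + 1/7 = 15/7
1 + 1/(15/7) = 1 + 7/15 = 22/15
10 + 1/(22/15) = 10 + 15/22 = 235/22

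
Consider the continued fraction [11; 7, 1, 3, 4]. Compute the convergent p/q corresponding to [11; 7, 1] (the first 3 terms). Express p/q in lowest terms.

89/8

Start with 1.
7 + 1/(1/1) = 7 + 1/1 = 8/1
11 + 1/(8/1) = 11 + 1/8 = 89/8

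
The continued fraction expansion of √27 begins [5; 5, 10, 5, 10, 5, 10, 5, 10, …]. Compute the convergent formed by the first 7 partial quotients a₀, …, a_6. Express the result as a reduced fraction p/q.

Start with 10.
5 + 1/(10/1) = 5 + 1/10 = 51/10
10 + 1/(51/10) = 10 + 10/51 = 520/51
5 + 1/(520/51) = 5 + 51/520 = 2651/520
10 + 1/(2651/520) = 10 + 520/2651 = 27030/2651
5 + 1/(27030/2651) = 5 + 2651/27030 = 137801/27030
5 + 1/(137801/27030) = 5 + 27030/137801 = 716035/137801

716035/137801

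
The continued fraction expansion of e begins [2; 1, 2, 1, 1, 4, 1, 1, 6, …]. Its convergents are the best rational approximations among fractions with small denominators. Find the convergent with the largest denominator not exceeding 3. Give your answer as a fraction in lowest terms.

List convergents until the denominator exceeds the bound:
a_0 = 2: 2/1  (≤ bound)
a_1 = 1: 3/1  (≤ bound)
a_2 = 2: 8/3  (≤ bound)
a_3 = 1: 11/4  (> 3, stop)

8/3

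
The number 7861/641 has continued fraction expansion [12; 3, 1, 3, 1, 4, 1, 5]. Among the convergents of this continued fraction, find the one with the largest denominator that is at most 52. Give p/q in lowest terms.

List convergents until the denominator exceeds the bound:
a_0 = 12: 12/1  (≤ bound)
a_1 = 3: 37/3  (≤ bound)
a_2 = 1: 49/4  (≤ bound)
a_3 = 3: 184/15  (≤ bound)
a_4 = 1: 233/19  (≤ bound)
a_5 = 4: 1116/91  (> 52, stop)

233/19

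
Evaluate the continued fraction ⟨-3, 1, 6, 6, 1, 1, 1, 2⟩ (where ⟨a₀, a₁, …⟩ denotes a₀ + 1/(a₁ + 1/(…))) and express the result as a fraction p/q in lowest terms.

-811/379

Starting at the tail and folding back:
Start with 2.
1 + 1/(2/1) = 1 + 1/2 = 3/2
1 + 1/(3/2) = 1 + 2/3 = 5/3
1 + 1/(5/3) = 1 + 3/5 = 8/5
6 + 1/(8/5) = 6 + 5/8 = 53/8
6 + 1/(53/8) = 6 + 8/53 = 326/53
1 + 1/(326/53) = 1 + 53/326 = 379/326
-3 + 1/(379/326) = -3 + 326/379 = -811/379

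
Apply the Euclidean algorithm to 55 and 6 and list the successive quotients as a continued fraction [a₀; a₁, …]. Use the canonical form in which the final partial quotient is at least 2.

[9; 6]

Repeatedly divide and take the remainder:
55 = 9·6 + 1, so a_0 = 9
6 = 6·1 + 0, so a_1 = 6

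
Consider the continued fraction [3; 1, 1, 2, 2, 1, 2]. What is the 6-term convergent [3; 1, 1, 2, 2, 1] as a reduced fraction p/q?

61/17

Start with 1.
2 + 1/(1/1) = 2 + 1/1 = 3/1
2 + 1/(3/1) = 2 + 1/3 = 7/3
1 + 1/(7/3) = 1 + 3/7 = 10/7
1 + 1/(10/7) = 1 + 7/10 = 17/10
3 + 1/(17/10) = 3 + 10/17 = 61/17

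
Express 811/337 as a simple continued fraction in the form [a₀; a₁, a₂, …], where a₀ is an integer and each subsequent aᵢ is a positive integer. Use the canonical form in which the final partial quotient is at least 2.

[2; 2, 2, 5, 1, 2, 1, 2]

⌊811/337⌋ = 2, remainder 137
⌊337/137⌋ = 2, remainder 63
⌊137/63⌋ = 2, remainder 11
⌊63/11⌋ = 5, remainder 8
⌊11/8⌋ = 1, remainder 3
⌊8/3⌋ = 2, remainder 2
⌊3/2⌋ = 1, remainder 1
⌊2/1⌋ = 2, remainder 0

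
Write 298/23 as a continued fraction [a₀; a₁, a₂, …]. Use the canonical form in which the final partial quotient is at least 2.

298 = 12·23 + 22, so a_0 = 12
23 = 1·22 + 1, so a_1 = 1
22 = 22·1 + 0, so a_2 = 22

[12; 1, 22]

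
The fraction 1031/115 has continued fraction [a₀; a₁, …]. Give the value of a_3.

1

1031 = 8·115 + 111, so a_0 = 8
115 = 1·111 + 4, so a_1 = 1
111 = 27·4 + 3, so a_2 = 27
4 = 1·3 + 1, so a_3 = 1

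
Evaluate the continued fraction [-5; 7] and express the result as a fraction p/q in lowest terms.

-34/7

Collapse the nested fraction from the inside out:
Start with 7.
-5 + 1/(7/1) = -5 + 1/7 = -34/7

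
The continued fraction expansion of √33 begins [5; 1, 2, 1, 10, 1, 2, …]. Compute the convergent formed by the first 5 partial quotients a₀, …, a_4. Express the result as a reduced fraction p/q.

a_0 = 5: 5/1
a_1 = 1: 6/1
a_2 = 2: 17/3
a_3 = 1: 23/4
a_4 = 10: 247/43

247/43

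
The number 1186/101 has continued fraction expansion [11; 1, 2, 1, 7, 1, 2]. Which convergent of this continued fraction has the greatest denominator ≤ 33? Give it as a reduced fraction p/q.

364/31

List convergents until the denominator exceeds the bound:
a_0 = 11: 11/1  (≤ bound)
a_1 = 1: 12/1  (≤ bound)
a_2 = 2: 35/3  (≤ bound)
a_3 = 1: 47/4  (≤ bound)
a_4 = 7: 364/31  (≤ bound)
a_5 = 1: 411/35  (> 33, stop)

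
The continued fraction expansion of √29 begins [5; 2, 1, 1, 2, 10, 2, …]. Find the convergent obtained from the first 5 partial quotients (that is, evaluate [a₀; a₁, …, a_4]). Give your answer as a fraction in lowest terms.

Start with 2.
1 + 1/(2/1) = 1 + 1/2 = 3/2
1 + 1/(3/2) = 1 + 2/3 = 5/3
2 + 1/(5/3) = 2 + 3/5 = 13/5
5 + 1/(13/5) = 5 + 5/13 = 70/13

70/13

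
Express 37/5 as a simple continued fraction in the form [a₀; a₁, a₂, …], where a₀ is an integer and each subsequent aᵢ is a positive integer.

[7; 2, 2]

37 = 7·5 + 2, so a_0 = 7
5 = 2·2 + 1, so a_1 = 2
2 = 2·1 + 0, so a_2 = 2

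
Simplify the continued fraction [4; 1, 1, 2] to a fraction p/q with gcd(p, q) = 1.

23/5

Start with 2.
1 + 1/(2/1) = 1 + 1/2 = 3/2
1 + 1/(3/2) = 1 + 2/3 = 5/3
4 + 1/(5/3) = 4 + 3/5 = 23/5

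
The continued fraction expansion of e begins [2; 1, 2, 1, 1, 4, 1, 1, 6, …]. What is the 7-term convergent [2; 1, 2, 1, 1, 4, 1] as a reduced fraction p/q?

Start with 1.
4 + 1/(1/1) = 4 + 1/1 = 5/1
1 + 1/(5/1) = 1 + 1/5 = 6/5
1 + 1/(6/5) = 1 + 5/6 = 11/6
2 + 1/(11/6) = 2 + 6/11 = 28/11
1 + 1/(28/11) = 1 + 11/28 = 39/28
2 + 1/(39/28) = 2 + 28/39 = 106/39

106/39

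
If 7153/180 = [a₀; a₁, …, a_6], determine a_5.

1

7153 ÷ 180 → quotient 39, remainder 133
180 ÷ 133 → quotient 1, remainder 47
133 ÷ 47 → quotient 2, remainder 39
47 ÷ 39 → quotient 1, remainder 8
39 ÷ 8 → quotient 4, remainder 7
8 ÷ 7 → quotient 1, remainder 1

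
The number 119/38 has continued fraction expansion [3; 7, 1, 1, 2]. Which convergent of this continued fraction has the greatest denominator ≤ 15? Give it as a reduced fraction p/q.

47/15

List convergents until the denominator exceeds the bound:
a_0 = 3: 3/1  (≤ bound)
a_1 = 7: 22/7  (≤ bound)
a_2 = 1: 25/8  (≤ bound)
a_3 = 1: 47/15  (≤ bound)
a_4 = 2: 119/38  (> 15, stop)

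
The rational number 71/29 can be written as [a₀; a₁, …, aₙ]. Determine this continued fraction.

71 ÷ 29 → quotient 2, remainder 13
29 ÷ 13 → quotient 2, remainder 3
13 ÷ 3 → quotient 4, remainder 1
3 ÷ 1 → quotient 3, remainder 0

[2; 2, 4, 3]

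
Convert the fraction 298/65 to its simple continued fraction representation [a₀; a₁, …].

Repeatedly divide and take the remainder:
298 = 4·65 + 38, so a_0 = 4
65 = 1·38 + 27, so a_1 = 1
38 = 1·27 + 11, so a_2 = 1
27 = 2·11 + 5, so a_3 = 2
11 = 2·5 + 1, so a_4 = 2
5 = 5·1 + 0, so a_5 = 5

[4; 1, 1, 2, 2, 5]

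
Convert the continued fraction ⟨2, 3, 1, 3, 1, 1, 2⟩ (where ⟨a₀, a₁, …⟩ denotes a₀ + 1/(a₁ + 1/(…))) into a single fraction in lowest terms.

Starting at the tail and folding back:
Start with 2.
1 + 1/(2/1) = 1 + 1/2 = 3/2
1 + 1/(3/2) = 1 + 2/3 = 5/3
3 + 1/(5/3) = 3 + 3/5 = 18/5
1 + 1/(18/5) = 1 + 5/18 = 23/18
3 + 1/(23/18) = 3 + 18/23 = 87/23
2 + 1/(87/23) = 2 + 23/87 = 197/87

197/87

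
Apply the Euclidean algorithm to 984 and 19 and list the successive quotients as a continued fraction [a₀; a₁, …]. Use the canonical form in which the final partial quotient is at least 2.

[51; 1, 3, 1, 3]

⌊984/19⌋ = 51, remainder 15
⌊19/15⌋ = 1, remainder 4
⌊15/4⌋ = 3, remainder 3
⌊4/3⌋ = 1, remainder 1
⌊3/1⌋ = 3, remainder 0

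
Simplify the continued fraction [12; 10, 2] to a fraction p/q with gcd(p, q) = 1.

a_0 = 12: 12/1
a_1 = 10: 121/10
a_2 = 2: 254/21

254/21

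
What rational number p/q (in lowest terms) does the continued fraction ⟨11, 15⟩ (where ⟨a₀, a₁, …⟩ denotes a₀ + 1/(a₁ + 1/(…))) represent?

166/15

Start with 15.
11 + 1/(15/1) = 11 + 1/15 = 166/15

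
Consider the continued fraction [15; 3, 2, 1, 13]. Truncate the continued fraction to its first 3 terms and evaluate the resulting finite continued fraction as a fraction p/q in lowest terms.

107/7

Starting at the tail and folding back:
Start with 2.
3 + 1/(2/1) = 3 + 1/2 = 7/2
15 + 1/(7/2) = 15 + 2/7 = 107/7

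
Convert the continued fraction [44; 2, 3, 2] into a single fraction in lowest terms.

Use the convergent recurrence hₖ = aₖ·hₖ₋₁ + hₖ₋₂ (and likewise for the denominators kₖ):
a_0 = 44: 44/1
a_1 = 2: 89/2
a_2 = 3: 311/7
a_3 = 2: 711/16

711/16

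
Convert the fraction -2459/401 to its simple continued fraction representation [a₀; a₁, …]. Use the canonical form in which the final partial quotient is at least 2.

⌊-2459/401⌋ = -7, remainder 348
⌊401/348⌋ = 1, remainder 53
⌊348/53⌋ = 6, remainder 30
⌊53/30⌋ = 1, remainder 23
⌊30/23⌋ = 1, remainder 7
⌊23/7⌋ = 3, remainder 2
⌊7/2⌋ = 3, remainder 1
⌊2/1⌋ = 2, remainder 0

[-7; 1, 6, 1, 1, 3, 3, 2]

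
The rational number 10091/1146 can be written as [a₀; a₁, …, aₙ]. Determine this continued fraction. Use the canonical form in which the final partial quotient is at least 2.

10091 = 8·1146 + 923, so a_0 = 8
1146 = 1·923 + 223, so a_1 = 1
923 = 4·223 + 31, so a_2 = 4
223 = 7·31 + 6, so a_3 = 7
31 = 5·6 + 1, so a_4 = 5
6 = 6·1 + 0, so a_5 = 6

[8; 1, 4, 7, 5, 6]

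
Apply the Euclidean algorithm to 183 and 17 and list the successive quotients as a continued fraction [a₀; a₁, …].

⌊183/17⌋ = 10, remainder 13
⌊17/13⌋ = 1, remainder 4
⌊13/4⌋ = 3, remainder 1
⌊4/1⌋ = 4, remainder 0

[10; 1, 3, 4]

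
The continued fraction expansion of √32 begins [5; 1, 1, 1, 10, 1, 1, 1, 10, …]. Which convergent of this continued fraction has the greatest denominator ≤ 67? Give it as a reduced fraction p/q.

379/67

List convergents until the denominator exceeds the bound:
a_0 = 5: 5/1  (≤ bound)
a_1 = 1: 6/1  (≤ bound)
a_2 = 1: 11/2  (≤ bound)
a_3 = 1: 17/3  (≤ bound)
a_4 = 10: 181/32  (≤ bound)
a_5 = 1: 198/35  (≤ bound)
a_6 = 1: 379/67  (≤ bound)
a_7 = 1: 577/102  (> 67, stop)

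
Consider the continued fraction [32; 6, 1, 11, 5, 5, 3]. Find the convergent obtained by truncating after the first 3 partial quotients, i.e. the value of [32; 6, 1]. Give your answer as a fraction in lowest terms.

225/7

a_0 = 32: 32/1
a_1 = 6: 193/6
a_2 = 1: 225/7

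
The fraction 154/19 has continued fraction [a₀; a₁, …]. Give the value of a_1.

Repeatedly divide and take the remainder:
154 = 8·19 + 2, so a_0 = 8
19 = 9·2 + 1, so a_1 = 9

9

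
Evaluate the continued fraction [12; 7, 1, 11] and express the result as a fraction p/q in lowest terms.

Start with 11.
1 + 1/(11/1) = 1 + 1/11 = 12/11
7 + 1/(12/11) = 7 + 11/12 = 95/12
12 + 1/(95/12) = 12 + 12/95 = 1152/95

1152/95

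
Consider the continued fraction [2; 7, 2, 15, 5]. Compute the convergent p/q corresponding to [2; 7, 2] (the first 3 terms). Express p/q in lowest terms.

32/15

a_0 = 2: 2/1
a_1 = 7: 15/7
a_2 = 2: 32/15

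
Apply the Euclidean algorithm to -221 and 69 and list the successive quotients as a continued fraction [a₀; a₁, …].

[-4; 1, 3, 1, 13]

Apply division with remainder until the remainder is 0:
⌊-221/69⌋ = -4, remainder 55
⌊69/55⌋ = 1, remainder 14
⌊55/14⌋ = 3, remainder 13
⌊14/13⌋ = 1, remainder 1
⌊13/1⌋ = 13, remainder 0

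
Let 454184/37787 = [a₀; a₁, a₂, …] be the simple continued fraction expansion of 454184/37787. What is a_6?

11

Apply division with remainder until the remainder is 0:
454184 = 12·37787 + 740, so a_0 = 12
37787 = 51·740 + 47, so a_1 = 51
740 = 15·47 + 35, so a_2 = 15
47 = 1·35 + 12, so a_3 = 1
35 = 2·12 + 11, so a_4 = 2
12 = 1·11 + 1, so a_5 = 1
11 = 11·1 + 0, so a_6 = 11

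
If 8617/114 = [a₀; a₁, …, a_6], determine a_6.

6

⌊8617/114⌋ = 75, remainder 67
⌊114/67⌋ = 1, remainder 47
⌊67/47⌋ = 1, remainder 20
⌊47/20⌋ = 2, remainder 7
⌊20/7⌋ = 2, remainder 6
⌊7/6⌋ = 1, remainder 1
⌊6/1⌋ = 6, remainder 0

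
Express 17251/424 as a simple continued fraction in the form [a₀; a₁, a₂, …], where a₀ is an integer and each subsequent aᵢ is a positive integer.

[40; 1, 2, 5, 3, 8]

17251 = 40·424 + 291, so a_0 = 40
424 = 1·291 + 133, so a_1 = 1
291 = 2·133 + 25, so a_2 = 2
133 = 5·25 + 8, so a_3 = 5
25 = 3·8 + 1, so a_4 = 3
8 = 8·1 + 0, so a_5 = 8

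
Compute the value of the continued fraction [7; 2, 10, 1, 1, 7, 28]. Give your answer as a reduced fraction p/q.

Start with 28.
7 + 1/(28/1) = 7 + 1/28 = 197/28
1 + 1/(197/28) = 1 + 28/197 = 225/197
1 + 1/(225/197) = 1 + 197/225 = 422/225
10 + 1/(422/225) = 10 + 225/422 = 4445/422
2 + 1/(4445/422) = 2 + 422/4445 = 9312/4445
7 + 1/(9312/4445) = 7 + 4445/9312 = 69629/9312

69629/9312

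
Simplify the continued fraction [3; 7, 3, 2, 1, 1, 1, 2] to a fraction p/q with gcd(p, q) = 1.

Build up convergents one term at a time:
a_0 = 3: 3/1
a_1 = 7: 22/7
a_2 = 3: 69/22
a_3 = 2: 160/51
a_4 = 1: 229/73
a_5 = 1: 389/124
a_6 = 1: 618/197
a_7 = 2: 1625/518

1625/518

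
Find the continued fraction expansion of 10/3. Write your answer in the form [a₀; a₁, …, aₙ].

[3; 3]

10 = 3·3 + 1, so a_0 = 3
3 = 3·1 + 0, so a_1 = 3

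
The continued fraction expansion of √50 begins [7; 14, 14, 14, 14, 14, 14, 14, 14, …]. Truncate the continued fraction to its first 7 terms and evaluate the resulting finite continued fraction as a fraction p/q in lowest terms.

54608393/7722793

Start with 14.
14 + 1/(14/1) = 14 + 1/14 = 197/14
14 + 1/(197/14) = 14 + 14/197 = 2772/197
14 + 1/(2772/197) = 14 + 197/2772 = 39005/2772
14 + 1/(39005/2772) = 14 + 2772/39005 = 548842/39005
14 + 1/(548842/39005) = 14 + 39005/548842 = 7722793/548842
7 + 1/(7722793/548842) = 7 + 548842/7722793 = 54608393/7722793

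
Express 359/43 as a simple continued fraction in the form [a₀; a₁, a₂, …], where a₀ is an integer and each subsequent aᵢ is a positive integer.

[8; 2, 1, 6, 2]

⌊359/43⌋ = 8, remainder 15
⌊43/15⌋ = 2, remainder 13
⌊15/13⌋ = 1, remainder 2
⌊13/2⌋ = 6, remainder 1
⌊2/1⌋ = 2, remainder 0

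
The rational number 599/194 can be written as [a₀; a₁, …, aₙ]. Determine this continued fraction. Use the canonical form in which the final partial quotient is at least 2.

[3; 11, 2, 2, 3]

⌊599/194⌋ = 3, remainder 17
⌊194/17⌋ = 11, remainder 7
⌊17/7⌋ = 2, remainder 3
⌊7/3⌋ = 2, remainder 1
⌊3/1⌋ = 3, remainder 0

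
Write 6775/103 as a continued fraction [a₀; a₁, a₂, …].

[65; 1, 3, 2, 11]

Run the Euclidean algorithm, recording each quotient:
⌊6775/103⌋ = 65, remainder 80
⌊103/80⌋ = 1, remainder 23
⌊80/23⌋ = 3, remainder 11
⌊23/11⌋ = 2, remainder 1
⌊11/1⌋ = 11, remainder 0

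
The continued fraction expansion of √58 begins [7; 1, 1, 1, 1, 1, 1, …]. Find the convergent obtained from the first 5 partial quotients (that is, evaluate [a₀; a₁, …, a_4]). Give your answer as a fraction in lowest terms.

38/5

Compute successive convergents:
a_0 = 7: 7/1
a_1 = 1: 8/1
a_2 = 1: 15/2
a_3 = 1: 23/3
a_4 = 1: 38/5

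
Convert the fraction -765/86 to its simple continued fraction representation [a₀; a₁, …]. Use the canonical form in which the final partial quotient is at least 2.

[-9; 9, 1, 1, 4]

Repeatedly divide and take the remainder:
⌊-765/86⌋ = -9, remainder 9
⌊86/9⌋ = 9, remainder 5
⌊9/5⌋ = 1, remainder 4
⌊5/4⌋ = 1, remainder 1
⌊4/1⌋ = 4, remainder 0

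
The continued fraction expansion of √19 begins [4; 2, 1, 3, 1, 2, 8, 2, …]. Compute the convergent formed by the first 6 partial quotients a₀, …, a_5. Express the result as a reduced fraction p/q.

170/39

Starting at the tail and folding back:
Start with 2.
1 + 1/(2/1) = 1 + 1/2 = 3/2
3 + 1/(3/2) = 3 + 2/3 = 11/3
1 + 1/(11/3) = 1 + 3/11 = 14/11
2 + 1/(14/11) = 2 + 11/14 = 39/14
4 + 1/(39/14) = 4 + 14/39 = 170/39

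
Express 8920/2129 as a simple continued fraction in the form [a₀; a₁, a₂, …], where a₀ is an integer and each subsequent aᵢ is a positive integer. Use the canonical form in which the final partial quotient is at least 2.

[4; 5, 3, 1, 2, 2, 2, 6]

8920 = 4·2129 + 404, so a_0 = 4
2129 = 5·404 + 109, so a_1 = 5
404 = 3·109 + 77, so a_2 = 3
109 = 1·77 + 32, so a_3 = 1
77 = 2·32 + 13, so a_4 = 2
32 = 2·13 + 6, so a_5 = 2
13 = 2·6 + 1, so a_6 = 2
6 = 6·1 + 0, so a_7 = 6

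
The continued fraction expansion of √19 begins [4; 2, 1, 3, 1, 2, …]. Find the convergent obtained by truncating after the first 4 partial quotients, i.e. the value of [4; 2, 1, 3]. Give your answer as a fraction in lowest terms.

48/11

Collapse the nested fraction from the inside out:
Start with 3.
1 + 1/(3/1) = 1 + 1/3 = 4/3
2 + 1/(4/3) = 2 + 3/4 = 11/4
4 + 1/(11/4) = 4 + 4/11 = 48/11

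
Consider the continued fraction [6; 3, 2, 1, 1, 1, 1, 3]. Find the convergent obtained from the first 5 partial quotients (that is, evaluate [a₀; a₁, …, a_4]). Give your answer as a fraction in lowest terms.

107/17

Start with 1.
1 + 1/(1/1) = 1 + 1/1 = 2/1
2 + 1/(2/1) = 2 + 1/2 = 5/2
3 + 1/(5/2) = 3 + 2/5 = 17/5
6 + 1/(17/5) = 6 + 5/17 = 107/17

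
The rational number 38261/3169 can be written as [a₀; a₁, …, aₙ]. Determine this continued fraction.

⌊38261/3169⌋ = 12, remainder 233
⌊3169/233⌋ = 13, remainder 140
⌊233/140⌋ = 1, remainder 93
⌊140/93⌋ = 1, remainder 47
⌊93/47⌋ = 1, remainder 46
⌊47/46⌋ = 1, remainder 1
⌊46/1⌋ = 46, remainder 0

[12; 13, 1, 1, 1, 1, 46]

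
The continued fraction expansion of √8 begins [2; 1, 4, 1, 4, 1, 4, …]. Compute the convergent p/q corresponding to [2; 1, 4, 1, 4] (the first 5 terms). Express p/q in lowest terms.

82/29

Start with 4.
1 + 1/(4/1) = 1 + 1/4 = 5/4
4 + 1/(5/4) = 4 + 4/5 = 24/5
1 + 1/(24/5) = 1 + 5/24 = 29/24
2 + 1/(29/24) = 2 + 24/29 = 82/29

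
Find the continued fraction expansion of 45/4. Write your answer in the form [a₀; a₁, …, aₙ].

[11; 4]

Repeatedly divide and take the remainder:
⌊45/4⌋ = 11, remainder 1
⌊4/1⌋ = 4, remainder 0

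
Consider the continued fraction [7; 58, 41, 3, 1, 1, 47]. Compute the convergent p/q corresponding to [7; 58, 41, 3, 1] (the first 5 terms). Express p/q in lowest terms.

67183/9574

Starting at the tail and folding back:
Start with 1.
3 + 1/(1/1) = 3 + 1/1 = 4/1
41 + 1/(4/1) = 41 + 1/4 = 165/4
58 + 1/(165/4) = 58 + 4/165 = 9574/165
7 + 1/(9574/165) = 7 + 165/9574 = 67183/9574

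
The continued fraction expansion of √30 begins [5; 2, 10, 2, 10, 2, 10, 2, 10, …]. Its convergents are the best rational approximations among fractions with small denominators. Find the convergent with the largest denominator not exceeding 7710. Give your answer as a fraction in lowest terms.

a_0 = 5: 5/1  (≤ bound)
a_1 = 2: 11/2  (≤ bound)
a_2 = 10: 115/21  (≤ bound)
a_3 = 2: 241/44  (≤ bound)
a_4 = 10: 2525/461  (≤ bound)
a_5 = 2: 5291/966  (≤ bound)
a_6 = 10: 55435/10121  (> 7710, stop)

5291/966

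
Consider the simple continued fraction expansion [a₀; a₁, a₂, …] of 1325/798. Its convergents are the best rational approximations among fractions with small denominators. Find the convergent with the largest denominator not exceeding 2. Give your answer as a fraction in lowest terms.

3/2

List convergents until the denominator exceeds the bound:
a_0 = 1: 1/1  (≤ bound)
a_1 = 1: 2/1  (≤ bound)
a_2 = 1: 3/2  (≤ bound)
a_3 = 1: 5/3  (> 2, stop)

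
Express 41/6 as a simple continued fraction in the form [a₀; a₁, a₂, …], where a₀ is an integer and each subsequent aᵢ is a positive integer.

⌊41/6⌋ = 6, remainder 5
⌊6/5⌋ = 1, remainder 1
⌊5/1⌋ = 5, remainder 0

[6; 1, 5]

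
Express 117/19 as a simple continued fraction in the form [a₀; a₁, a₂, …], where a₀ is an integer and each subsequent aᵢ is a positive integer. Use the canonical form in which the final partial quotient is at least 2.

Run the Euclidean algorithm, recording each quotient:
117 ÷ 19 → quotient 6, remainder 3
19 ÷ 3 → quotient 6, remainder 1
3 ÷ 1 → quotient 3, remainder 0

[6; 6, 3]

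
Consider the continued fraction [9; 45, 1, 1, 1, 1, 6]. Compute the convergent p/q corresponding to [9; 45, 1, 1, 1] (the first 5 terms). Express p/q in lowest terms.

a_0 = 9: 9/1
a_1 = 45: 406/45
a_2 = 1: 415/46
a_3 = 1: 821/91
a_4 = 1: 1236/137

1236/137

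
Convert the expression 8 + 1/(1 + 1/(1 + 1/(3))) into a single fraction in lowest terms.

60/7

Collapse the nested fraction from the inside out:
Start with 3.
1 + 1/(3/1) = 1 + 1/3 = 4/3
1 + 1/(4/3) = 1 + 3/4 = 7/4
8 + 1/(7/4) = 8 + 4/7 = 60/7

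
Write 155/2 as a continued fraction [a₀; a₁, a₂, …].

155 = 77·2 + 1, so a_0 = 77
2 = 2·1 + 0, so a_1 = 2

[77; 2]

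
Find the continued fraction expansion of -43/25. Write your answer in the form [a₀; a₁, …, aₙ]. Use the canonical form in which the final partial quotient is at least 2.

[-2; 3, 1, 1, 3]

-43 = -2·25 + 7, so a_0 = -2
25 = 3·7 + 4, so a_1 = 3
7 = 1·4 + 3, so a_2 = 1
4 = 1·3 + 1, so a_3 = 1
3 = 3·1 + 0, so a_4 = 3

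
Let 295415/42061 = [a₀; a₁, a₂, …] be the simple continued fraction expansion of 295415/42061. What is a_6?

46

⌊295415/42061⌋ = 7, remainder 988
⌊42061/988⌋ = 42, remainder 565
⌊988/565⌋ = 1, remainder 423
⌊565/423⌋ = 1, remainder 142
⌊423/142⌋ = 2, remainder 139
⌊142/139⌋ = 1, remainder 3
⌊139/3⌋ = 46, remainder 1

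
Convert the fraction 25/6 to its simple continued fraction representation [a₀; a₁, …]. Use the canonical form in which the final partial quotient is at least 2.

25 ÷ 6 → quotient 4, remainder 1
6 ÷ 1 → quotient 6, remainder 0

[4; 6]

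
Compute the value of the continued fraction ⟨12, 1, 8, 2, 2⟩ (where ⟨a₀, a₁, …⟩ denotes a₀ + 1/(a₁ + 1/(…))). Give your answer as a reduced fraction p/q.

606/47

a_0 = 12: 12/1
a_1 = 1: 13/1
a_2 = 8: 116/9
a_3 = 2: 245/19
a_4 = 2: 606/47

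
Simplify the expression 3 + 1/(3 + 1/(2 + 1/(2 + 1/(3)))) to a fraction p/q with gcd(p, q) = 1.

191/58

a_0 = 3: 3/1
a_1 = 3: 10/3
a_2 = 2: 23/7
a_3 = 2: 56/17
a_4 = 3: 191/58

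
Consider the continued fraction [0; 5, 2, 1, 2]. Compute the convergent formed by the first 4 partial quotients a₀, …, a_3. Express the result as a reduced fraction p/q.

Use the convergent recurrence hₖ = aₖ·hₖ₋₁ + hₖ₋₂ (and likewise for the denominators kₖ):
a_0 = 0: 0/1
a_1 = 5: 1/5
a_2 = 2: 2/11
a_3 = 1: 3/16

3/16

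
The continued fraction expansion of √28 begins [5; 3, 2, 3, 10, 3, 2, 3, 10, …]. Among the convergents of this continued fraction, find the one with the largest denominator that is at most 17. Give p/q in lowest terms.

37/7

a_0 = 5: 5/1  (≤ bound)
a_1 = 3: 16/3  (≤ bound)
a_2 = 2: 37/7  (≤ bound)
a_3 = 3: 127/24  (> 17, stop)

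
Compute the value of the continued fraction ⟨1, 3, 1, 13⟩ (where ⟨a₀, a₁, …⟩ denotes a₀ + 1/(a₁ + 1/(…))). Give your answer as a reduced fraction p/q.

69/55

a_0 = 1: 1/1
a_1 = 3: 4/3
a_2 = 1: 5/4
a_3 = 13: 69/55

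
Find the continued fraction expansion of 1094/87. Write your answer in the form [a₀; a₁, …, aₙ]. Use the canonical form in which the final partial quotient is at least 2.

[12; 1, 1, 2, 1, 5, 2]

Run the Euclidean algorithm, recording each quotient:
1094 = 12·87 + 50, so a_0 = 12
87 = 1·50 + 37, so a_1 = 1
50 = 1·37 + 13, so a_2 = 1
37 = 2·13 + 11, so a_3 = 2
13 = 1·11 + 2, so a_4 = 1
11 = 5·2 + 1, so a_5 = 5
2 = 2·1 + 0, so a_6 = 2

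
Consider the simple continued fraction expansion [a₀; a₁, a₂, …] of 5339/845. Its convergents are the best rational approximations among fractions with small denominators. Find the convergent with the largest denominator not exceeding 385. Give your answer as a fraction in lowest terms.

a_0 = 6: 6/1  (≤ bound)
a_1 = 3: 19/3  (≤ bound)
a_2 = 7: 139/22  (≤ bound)
a_3 = 12: 1687/267  (≤ bound)
a_4 = 1: 1826/289  (≤ bound)
a_5 = 2: 5339/845  (> 385, stop)

1826/289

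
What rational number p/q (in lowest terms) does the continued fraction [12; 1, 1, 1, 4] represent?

177/14

Collapse the nested fraction from the inside out:
Start with 4.
1 + 1/(4/1) = 1 + 1/4 = 5/4
1 + 1/(5/4) = 1 + 4/5 = 9/5
1 + 1/(9/5) = 1 + 5/9 = 14/9
12 + 1/(14/9) = 12 + 9/14 = 177/14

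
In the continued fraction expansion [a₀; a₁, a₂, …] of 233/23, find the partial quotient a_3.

233 = 10·23 + 3, so a_0 = 10
23 = 7·3 + 2, so a_1 = 7
3 = 1·2 + 1, so a_2 = 1
2 = 2·1 + 0, so a_3 = 2

2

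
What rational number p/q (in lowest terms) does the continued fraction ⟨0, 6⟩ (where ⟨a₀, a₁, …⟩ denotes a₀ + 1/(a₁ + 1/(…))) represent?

a_0 = 0: 0/1
a_1 = 6: 1/6

1/6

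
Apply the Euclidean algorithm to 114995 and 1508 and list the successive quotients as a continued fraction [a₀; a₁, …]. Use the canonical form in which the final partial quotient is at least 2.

114995 = 76·1508 + 387, so a_0 = 76
1508 = 3·387 + 347, so a_1 = 3
387 = 1·347 + 40, so a_2 = 1
347 = 8·40 + 27, so a_3 = 8
40 = 1·27 + 13, so a_4 = 1
27 = 2·13 + 1, so a_5 = 2
13 = 13·1 + 0, so a_6 = 13

[76; 3, 1, 8, 1, 2, 13]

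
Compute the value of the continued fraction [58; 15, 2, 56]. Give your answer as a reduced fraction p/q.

Start with 56.
2 + 1/(56/1) = 2 + 1/56 = 113/56
15 + 1/(113/56) = 15 + 56/113 = 1751/113
58 + 1/(1751/113) = 58 + 113/1751 = 101671/1751

101671/1751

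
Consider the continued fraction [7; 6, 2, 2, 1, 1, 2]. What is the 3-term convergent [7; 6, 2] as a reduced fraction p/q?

93/13

Start with 2.
6 + 1/(2/1) = 6 + 1/2 = 13/2
7 + 1/(13/2) = 7 + 2/13 = 93/13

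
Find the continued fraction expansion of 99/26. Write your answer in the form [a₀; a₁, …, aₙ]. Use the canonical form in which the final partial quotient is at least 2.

[3; 1, 4, 5]

99 ÷ 26 → quotient 3, remainder 21
26 ÷ 21 → quotient 1, remainder 5
21 ÷ 5 → quotient 4, remainder 1
5 ÷ 1 → quotient 5, remainder 0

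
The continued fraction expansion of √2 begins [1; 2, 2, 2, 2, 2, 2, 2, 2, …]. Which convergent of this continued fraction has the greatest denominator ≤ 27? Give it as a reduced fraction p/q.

17/12

List convergents until the denominator exceeds the bound:
a_0 = 1: 1/1  (≤ bound)
a_1 = 2: 3/2  (≤ bound)
a_2 = 2: 7/5  (≤ bound)
a_3 = 2: 17/12  (≤ bound)
a_4 = 2: 41/29  (> 27, stop)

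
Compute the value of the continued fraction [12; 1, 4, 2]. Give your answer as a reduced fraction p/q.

Use the convergent recurrence hₖ = aₖ·hₖ₋₁ + hₖ₋₂ (and likewise for the denominators kₖ):
a_0 = 12: 12/1
a_1 = 1: 13/1
a_2 = 4: 64/5
a_3 = 2: 141/11

141/11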